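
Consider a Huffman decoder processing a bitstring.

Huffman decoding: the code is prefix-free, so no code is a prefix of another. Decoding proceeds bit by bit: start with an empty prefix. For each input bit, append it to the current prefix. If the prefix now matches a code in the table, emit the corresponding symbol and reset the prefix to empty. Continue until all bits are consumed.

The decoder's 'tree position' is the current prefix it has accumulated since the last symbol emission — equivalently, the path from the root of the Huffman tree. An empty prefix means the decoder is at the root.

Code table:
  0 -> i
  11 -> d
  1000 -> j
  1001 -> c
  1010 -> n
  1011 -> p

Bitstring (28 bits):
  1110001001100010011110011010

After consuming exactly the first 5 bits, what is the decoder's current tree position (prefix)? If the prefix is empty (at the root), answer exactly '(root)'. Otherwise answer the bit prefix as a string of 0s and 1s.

Answer: 100

Derivation:
Bit 0: prefix='1' (no match yet)
Bit 1: prefix='11' -> emit 'd', reset
Bit 2: prefix='1' (no match yet)
Bit 3: prefix='10' (no match yet)
Bit 4: prefix='100' (no match yet)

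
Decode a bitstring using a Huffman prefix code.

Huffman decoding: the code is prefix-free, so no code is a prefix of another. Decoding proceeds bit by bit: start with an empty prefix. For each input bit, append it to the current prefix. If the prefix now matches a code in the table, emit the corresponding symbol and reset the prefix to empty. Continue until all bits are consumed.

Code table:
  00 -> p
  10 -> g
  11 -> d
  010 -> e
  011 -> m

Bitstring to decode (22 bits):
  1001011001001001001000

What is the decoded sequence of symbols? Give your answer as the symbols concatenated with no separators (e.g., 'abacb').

Answer: gedpgeeep

Derivation:
Bit 0: prefix='1' (no match yet)
Bit 1: prefix='10' -> emit 'g', reset
Bit 2: prefix='0' (no match yet)
Bit 3: prefix='01' (no match yet)
Bit 4: prefix='010' -> emit 'e', reset
Bit 5: prefix='1' (no match yet)
Bit 6: prefix='11' -> emit 'd', reset
Bit 7: prefix='0' (no match yet)
Bit 8: prefix='00' -> emit 'p', reset
Bit 9: prefix='1' (no match yet)
Bit 10: prefix='10' -> emit 'g', reset
Bit 11: prefix='0' (no match yet)
Bit 12: prefix='01' (no match yet)
Bit 13: prefix='010' -> emit 'e', reset
Bit 14: prefix='0' (no match yet)
Bit 15: prefix='01' (no match yet)
Bit 16: prefix='010' -> emit 'e', reset
Bit 17: prefix='0' (no match yet)
Bit 18: prefix='01' (no match yet)
Bit 19: prefix='010' -> emit 'e', reset
Bit 20: prefix='0' (no match yet)
Bit 21: prefix='00' -> emit 'p', reset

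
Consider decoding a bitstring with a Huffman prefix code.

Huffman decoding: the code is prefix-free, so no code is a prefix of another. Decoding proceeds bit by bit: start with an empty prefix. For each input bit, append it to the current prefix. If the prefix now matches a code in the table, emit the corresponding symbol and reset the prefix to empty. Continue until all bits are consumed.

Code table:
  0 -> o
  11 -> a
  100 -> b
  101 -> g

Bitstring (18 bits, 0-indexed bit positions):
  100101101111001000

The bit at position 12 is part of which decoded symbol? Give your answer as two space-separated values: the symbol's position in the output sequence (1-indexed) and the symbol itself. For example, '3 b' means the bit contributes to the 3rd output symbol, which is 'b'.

Bit 0: prefix='1' (no match yet)
Bit 1: prefix='10' (no match yet)
Bit 2: prefix='100' -> emit 'b', reset
Bit 3: prefix='1' (no match yet)
Bit 4: prefix='10' (no match yet)
Bit 5: prefix='101' -> emit 'g', reset
Bit 6: prefix='1' (no match yet)
Bit 7: prefix='10' (no match yet)
Bit 8: prefix='101' -> emit 'g', reset
Bit 9: prefix='1' (no match yet)
Bit 10: prefix='11' -> emit 'a', reset
Bit 11: prefix='1' (no match yet)
Bit 12: prefix='10' (no match yet)
Bit 13: prefix='100' -> emit 'b', reset
Bit 14: prefix='1' (no match yet)
Bit 15: prefix='10' (no match yet)
Bit 16: prefix='100' -> emit 'b', reset

Answer: 5 b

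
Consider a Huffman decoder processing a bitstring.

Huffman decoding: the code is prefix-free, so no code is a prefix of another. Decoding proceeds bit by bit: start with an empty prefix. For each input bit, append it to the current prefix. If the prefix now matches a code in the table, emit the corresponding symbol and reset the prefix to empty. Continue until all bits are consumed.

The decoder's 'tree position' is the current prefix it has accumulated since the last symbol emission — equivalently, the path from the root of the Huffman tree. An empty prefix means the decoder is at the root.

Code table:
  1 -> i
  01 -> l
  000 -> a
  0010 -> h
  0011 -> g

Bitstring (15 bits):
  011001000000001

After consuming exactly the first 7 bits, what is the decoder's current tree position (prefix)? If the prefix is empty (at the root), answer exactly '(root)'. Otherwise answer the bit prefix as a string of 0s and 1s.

Answer: (root)

Derivation:
Bit 0: prefix='0' (no match yet)
Bit 1: prefix='01' -> emit 'l', reset
Bit 2: prefix='1' -> emit 'i', reset
Bit 3: prefix='0' (no match yet)
Bit 4: prefix='00' (no match yet)
Bit 5: prefix='001' (no match yet)
Bit 6: prefix='0010' -> emit 'h', reset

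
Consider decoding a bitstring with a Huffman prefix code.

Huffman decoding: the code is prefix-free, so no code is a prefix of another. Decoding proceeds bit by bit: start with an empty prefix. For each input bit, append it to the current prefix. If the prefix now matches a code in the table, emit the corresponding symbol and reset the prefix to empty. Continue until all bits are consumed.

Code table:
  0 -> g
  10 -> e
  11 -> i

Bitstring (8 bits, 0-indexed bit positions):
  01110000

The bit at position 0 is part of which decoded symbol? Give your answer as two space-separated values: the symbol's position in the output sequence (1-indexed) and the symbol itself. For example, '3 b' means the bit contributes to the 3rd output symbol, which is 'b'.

Answer: 1 g

Derivation:
Bit 0: prefix='0' -> emit 'g', reset
Bit 1: prefix='1' (no match yet)
Bit 2: prefix='11' -> emit 'i', reset
Bit 3: prefix='1' (no match yet)
Bit 4: prefix='10' -> emit 'e', reset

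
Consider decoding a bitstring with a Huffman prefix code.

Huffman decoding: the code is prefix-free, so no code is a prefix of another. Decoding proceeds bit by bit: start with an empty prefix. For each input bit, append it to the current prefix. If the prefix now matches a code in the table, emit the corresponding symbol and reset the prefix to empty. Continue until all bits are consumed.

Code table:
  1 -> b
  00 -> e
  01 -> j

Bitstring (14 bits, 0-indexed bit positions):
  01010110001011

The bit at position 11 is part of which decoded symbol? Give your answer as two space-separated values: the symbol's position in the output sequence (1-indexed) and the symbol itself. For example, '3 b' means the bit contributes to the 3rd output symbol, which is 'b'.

Bit 0: prefix='0' (no match yet)
Bit 1: prefix='01' -> emit 'j', reset
Bit 2: prefix='0' (no match yet)
Bit 3: prefix='01' -> emit 'j', reset
Bit 4: prefix='0' (no match yet)
Bit 5: prefix='01' -> emit 'j', reset
Bit 6: prefix='1' -> emit 'b', reset
Bit 7: prefix='0' (no match yet)
Bit 8: prefix='00' -> emit 'e', reset
Bit 9: prefix='0' (no match yet)
Bit 10: prefix='01' -> emit 'j', reset
Bit 11: prefix='0' (no match yet)
Bit 12: prefix='01' -> emit 'j', reset
Bit 13: prefix='1' -> emit 'b', reset

Answer: 7 j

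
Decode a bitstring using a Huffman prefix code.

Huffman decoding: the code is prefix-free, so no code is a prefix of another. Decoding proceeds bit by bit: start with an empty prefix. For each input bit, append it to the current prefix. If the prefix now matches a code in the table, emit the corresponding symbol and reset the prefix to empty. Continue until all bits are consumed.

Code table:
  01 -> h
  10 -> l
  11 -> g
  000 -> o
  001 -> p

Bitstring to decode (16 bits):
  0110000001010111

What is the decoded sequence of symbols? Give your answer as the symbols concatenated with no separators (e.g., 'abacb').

Bit 0: prefix='0' (no match yet)
Bit 1: prefix='01' -> emit 'h', reset
Bit 2: prefix='1' (no match yet)
Bit 3: prefix='10' -> emit 'l', reset
Bit 4: prefix='0' (no match yet)
Bit 5: prefix='00' (no match yet)
Bit 6: prefix='000' -> emit 'o', reset
Bit 7: prefix='0' (no match yet)
Bit 8: prefix='00' (no match yet)
Bit 9: prefix='001' -> emit 'p', reset
Bit 10: prefix='0' (no match yet)
Bit 11: prefix='01' -> emit 'h', reset
Bit 12: prefix='0' (no match yet)
Bit 13: prefix='01' -> emit 'h', reset
Bit 14: prefix='1' (no match yet)
Bit 15: prefix='11' -> emit 'g', reset

Answer: hlophhg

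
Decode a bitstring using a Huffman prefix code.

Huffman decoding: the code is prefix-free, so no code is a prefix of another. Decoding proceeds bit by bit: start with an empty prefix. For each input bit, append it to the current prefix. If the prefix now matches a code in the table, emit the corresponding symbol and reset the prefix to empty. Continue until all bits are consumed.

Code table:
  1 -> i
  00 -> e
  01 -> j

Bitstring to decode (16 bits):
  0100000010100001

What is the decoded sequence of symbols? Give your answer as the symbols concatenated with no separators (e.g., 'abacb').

Answer: jeeeijeei

Derivation:
Bit 0: prefix='0' (no match yet)
Bit 1: prefix='01' -> emit 'j', reset
Bit 2: prefix='0' (no match yet)
Bit 3: prefix='00' -> emit 'e', reset
Bit 4: prefix='0' (no match yet)
Bit 5: prefix='00' -> emit 'e', reset
Bit 6: prefix='0' (no match yet)
Bit 7: prefix='00' -> emit 'e', reset
Bit 8: prefix='1' -> emit 'i', reset
Bit 9: prefix='0' (no match yet)
Bit 10: prefix='01' -> emit 'j', reset
Bit 11: prefix='0' (no match yet)
Bit 12: prefix='00' -> emit 'e', reset
Bit 13: prefix='0' (no match yet)
Bit 14: prefix='00' -> emit 'e', reset
Bit 15: prefix='1' -> emit 'i', reset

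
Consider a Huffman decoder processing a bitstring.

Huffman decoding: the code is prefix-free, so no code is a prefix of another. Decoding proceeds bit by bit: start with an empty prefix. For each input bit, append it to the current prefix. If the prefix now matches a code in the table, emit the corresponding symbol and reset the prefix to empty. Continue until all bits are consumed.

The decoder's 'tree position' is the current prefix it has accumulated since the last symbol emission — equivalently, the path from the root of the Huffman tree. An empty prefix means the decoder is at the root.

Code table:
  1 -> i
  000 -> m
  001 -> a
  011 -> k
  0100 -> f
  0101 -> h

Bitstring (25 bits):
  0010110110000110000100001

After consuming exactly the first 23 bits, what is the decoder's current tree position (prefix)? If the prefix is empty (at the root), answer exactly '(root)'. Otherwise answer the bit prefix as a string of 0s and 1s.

Bit 0: prefix='0' (no match yet)
Bit 1: prefix='00' (no match yet)
Bit 2: prefix='001' -> emit 'a', reset
Bit 3: prefix='0' (no match yet)
Bit 4: prefix='01' (no match yet)
Bit 5: prefix='011' -> emit 'k', reset
Bit 6: prefix='0' (no match yet)
Bit 7: prefix='01' (no match yet)
Bit 8: prefix='011' -> emit 'k', reset
Bit 9: prefix='0' (no match yet)
Bit 10: prefix='00' (no match yet)
Bit 11: prefix='000' -> emit 'm', reset
Bit 12: prefix='0' (no match yet)
Bit 13: prefix='01' (no match yet)
Bit 14: prefix='011' -> emit 'k', reset
Bit 15: prefix='0' (no match yet)
Bit 16: prefix='00' (no match yet)
Bit 17: prefix='000' -> emit 'm', reset
Bit 18: prefix='0' (no match yet)
Bit 19: prefix='01' (no match yet)
Bit 20: prefix='010' (no match yet)
Bit 21: prefix='0100' -> emit 'f', reset
Bit 22: prefix='0' (no match yet)

Answer: 0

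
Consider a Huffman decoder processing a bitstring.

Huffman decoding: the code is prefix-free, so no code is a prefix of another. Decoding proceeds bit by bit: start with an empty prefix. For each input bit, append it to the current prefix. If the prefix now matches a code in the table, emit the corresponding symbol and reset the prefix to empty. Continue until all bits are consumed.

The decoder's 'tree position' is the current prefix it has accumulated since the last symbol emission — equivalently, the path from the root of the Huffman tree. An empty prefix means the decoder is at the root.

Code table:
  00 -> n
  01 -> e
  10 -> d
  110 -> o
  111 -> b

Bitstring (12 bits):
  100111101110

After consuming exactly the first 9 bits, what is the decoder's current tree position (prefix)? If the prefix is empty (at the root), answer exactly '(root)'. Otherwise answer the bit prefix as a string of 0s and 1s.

Answer: (root)

Derivation:
Bit 0: prefix='1' (no match yet)
Bit 1: prefix='10' -> emit 'd', reset
Bit 2: prefix='0' (no match yet)
Bit 3: prefix='01' -> emit 'e', reset
Bit 4: prefix='1' (no match yet)
Bit 5: prefix='11' (no match yet)
Bit 6: prefix='111' -> emit 'b', reset
Bit 7: prefix='0' (no match yet)
Bit 8: prefix='01' -> emit 'e', reset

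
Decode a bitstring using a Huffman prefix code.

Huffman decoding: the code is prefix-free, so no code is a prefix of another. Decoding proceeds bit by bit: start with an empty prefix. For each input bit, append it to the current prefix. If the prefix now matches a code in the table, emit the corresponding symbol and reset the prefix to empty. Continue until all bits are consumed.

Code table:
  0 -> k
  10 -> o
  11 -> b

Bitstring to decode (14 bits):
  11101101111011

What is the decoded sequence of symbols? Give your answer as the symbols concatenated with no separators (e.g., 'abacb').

Bit 0: prefix='1' (no match yet)
Bit 1: prefix='11' -> emit 'b', reset
Bit 2: prefix='1' (no match yet)
Bit 3: prefix='10' -> emit 'o', reset
Bit 4: prefix='1' (no match yet)
Bit 5: prefix='11' -> emit 'b', reset
Bit 6: prefix='0' -> emit 'k', reset
Bit 7: prefix='1' (no match yet)
Bit 8: prefix='11' -> emit 'b', reset
Bit 9: prefix='1' (no match yet)
Bit 10: prefix='11' -> emit 'b', reset
Bit 11: prefix='0' -> emit 'k', reset
Bit 12: prefix='1' (no match yet)
Bit 13: prefix='11' -> emit 'b', reset

Answer: bobkbbkb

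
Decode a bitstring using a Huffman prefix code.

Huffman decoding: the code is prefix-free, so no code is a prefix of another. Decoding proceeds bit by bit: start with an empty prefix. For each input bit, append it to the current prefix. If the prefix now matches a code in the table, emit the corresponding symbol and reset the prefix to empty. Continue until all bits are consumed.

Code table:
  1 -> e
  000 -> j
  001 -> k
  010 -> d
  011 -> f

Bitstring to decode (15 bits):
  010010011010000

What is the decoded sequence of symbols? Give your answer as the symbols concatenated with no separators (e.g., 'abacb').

Bit 0: prefix='0' (no match yet)
Bit 1: prefix='01' (no match yet)
Bit 2: prefix='010' -> emit 'd', reset
Bit 3: prefix='0' (no match yet)
Bit 4: prefix='01' (no match yet)
Bit 5: prefix='010' -> emit 'd', reset
Bit 6: prefix='0' (no match yet)
Bit 7: prefix='01' (no match yet)
Bit 8: prefix='011' -> emit 'f', reset
Bit 9: prefix='0' (no match yet)
Bit 10: prefix='01' (no match yet)
Bit 11: prefix='010' -> emit 'd', reset
Bit 12: prefix='0' (no match yet)
Bit 13: prefix='00' (no match yet)
Bit 14: prefix='000' -> emit 'j', reset

Answer: ddfdj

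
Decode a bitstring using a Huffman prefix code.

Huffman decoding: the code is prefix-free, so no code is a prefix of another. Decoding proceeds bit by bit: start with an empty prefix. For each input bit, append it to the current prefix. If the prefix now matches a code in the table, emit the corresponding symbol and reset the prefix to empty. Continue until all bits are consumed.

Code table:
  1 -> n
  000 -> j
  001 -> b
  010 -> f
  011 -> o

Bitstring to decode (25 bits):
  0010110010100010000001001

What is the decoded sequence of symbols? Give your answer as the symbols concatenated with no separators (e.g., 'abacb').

Answer: bobfbjjnb

Derivation:
Bit 0: prefix='0' (no match yet)
Bit 1: prefix='00' (no match yet)
Bit 2: prefix='001' -> emit 'b', reset
Bit 3: prefix='0' (no match yet)
Bit 4: prefix='01' (no match yet)
Bit 5: prefix='011' -> emit 'o', reset
Bit 6: prefix='0' (no match yet)
Bit 7: prefix='00' (no match yet)
Bit 8: prefix='001' -> emit 'b', reset
Bit 9: prefix='0' (no match yet)
Bit 10: prefix='01' (no match yet)
Bit 11: prefix='010' -> emit 'f', reset
Bit 12: prefix='0' (no match yet)
Bit 13: prefix='00' (no match yet)
Bit 14: prefix='001' -> emit 'b', reset
Bit 15: prefix='0' (no match yet)
Bit 16: prefix='00' (no match yet)
Bit 17: prefix='000' -> emit 'j', reset
Bit 18: prefix='0' (no match yet)
Bit 19: prefix='00' (no match yet)
Bit 20: prefix='000' -> emit 'j', reset
Bit 21: prefix='1' -> emit 'n', reset
Bit 22: prefix='0' (no match yet)
Bit 23: prefix='00' (no match yet)
Bit 24: prefix='001' -> emit 'b', reset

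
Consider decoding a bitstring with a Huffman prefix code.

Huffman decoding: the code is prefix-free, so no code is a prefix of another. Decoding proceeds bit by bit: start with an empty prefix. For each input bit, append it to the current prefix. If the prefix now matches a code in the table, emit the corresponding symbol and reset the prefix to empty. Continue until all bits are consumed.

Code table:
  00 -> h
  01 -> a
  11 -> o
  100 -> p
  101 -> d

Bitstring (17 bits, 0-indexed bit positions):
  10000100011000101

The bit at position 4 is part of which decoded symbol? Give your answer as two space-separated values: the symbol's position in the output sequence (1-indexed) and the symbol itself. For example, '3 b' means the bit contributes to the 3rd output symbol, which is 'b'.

Bit 0: prefix='1' (no match yet)
Bit 1: prefix='10' (no match yet)
Bit 2: prefix='100' -> emit 'p', reset
Bit 3: prefix='0' (no match yet)
Bit 4: prefix='00' -> emit 'h', reset
Bit 5: prefix='1' (no match yet)
Bit 6: prefix='10' (no match yet)
Bit 7: prefix='100' -> emit 'p', reset
Bit 8: prefix='0' (no match yet)

Answer: 2 h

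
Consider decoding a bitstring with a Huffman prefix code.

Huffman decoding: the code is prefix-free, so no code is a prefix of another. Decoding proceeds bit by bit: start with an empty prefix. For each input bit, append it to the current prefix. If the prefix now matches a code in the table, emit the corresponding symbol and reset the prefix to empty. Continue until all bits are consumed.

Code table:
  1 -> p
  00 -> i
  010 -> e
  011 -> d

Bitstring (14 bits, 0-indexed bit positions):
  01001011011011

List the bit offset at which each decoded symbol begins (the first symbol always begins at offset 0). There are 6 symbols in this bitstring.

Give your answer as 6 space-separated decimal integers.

Bit 0: prefix='0' (no match yet)
Bit 1: prefix='01' (no match yet)
Bit 2: prefix='010' -> emit 'e', reset
Bit 3: prefix='0' (no match yet)
Bit 4: prefix='01' (no match yet)
Bit 5: prefix='010' -> emit 'e', reset
Bit 6: prefix='1' -> emit 'p', reset
Bit 7: prefix='1' -> emit 'p', reset
Bit 8: prefix='0' (no match yet)
Bit 9: prefix='01' (no match yet)
Bit 10: prefix='011' -> emit 'd', reset
Bit 11: prefix='0' (no match yet)
Bit 12: prefix='01' (no match yet)
Bit 13: prefix='011' -> emit 'd', reset

Answer: 0 3 6 7 8 11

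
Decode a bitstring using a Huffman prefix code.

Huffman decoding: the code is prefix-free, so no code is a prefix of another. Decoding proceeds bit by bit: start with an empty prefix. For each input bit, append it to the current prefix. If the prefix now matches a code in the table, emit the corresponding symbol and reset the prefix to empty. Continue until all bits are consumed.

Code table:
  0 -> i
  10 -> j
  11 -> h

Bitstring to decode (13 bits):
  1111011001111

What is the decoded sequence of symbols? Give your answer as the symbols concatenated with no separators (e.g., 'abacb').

Bit 0: prefix='1' (no match yet)
Bit 1: prefix='11' -> emit 'h', reset
Bit 2: prefix='1' (no match yet)
Bit 3: prefix='11' -> emit 'h', reset
Bit 4: prefix='0' -> emit 'i', reset
Bit 5: prefix='1' (no match yet)
Bit 6: prefix='11' -> emit 'h', reset
Bit 7: prefix='0' -> emit 'i', reset
Bit 8: prefix='0' -> emit 'i', reset
Bit 9: prefix='1' (no match yet)
Bit 10: prefix='11' -> emit 'h', reset
Bit 11: prefix='1' (no match yet)
Bit 12: prefix='11' -> emit 'h', reset

Answer: hhihiihh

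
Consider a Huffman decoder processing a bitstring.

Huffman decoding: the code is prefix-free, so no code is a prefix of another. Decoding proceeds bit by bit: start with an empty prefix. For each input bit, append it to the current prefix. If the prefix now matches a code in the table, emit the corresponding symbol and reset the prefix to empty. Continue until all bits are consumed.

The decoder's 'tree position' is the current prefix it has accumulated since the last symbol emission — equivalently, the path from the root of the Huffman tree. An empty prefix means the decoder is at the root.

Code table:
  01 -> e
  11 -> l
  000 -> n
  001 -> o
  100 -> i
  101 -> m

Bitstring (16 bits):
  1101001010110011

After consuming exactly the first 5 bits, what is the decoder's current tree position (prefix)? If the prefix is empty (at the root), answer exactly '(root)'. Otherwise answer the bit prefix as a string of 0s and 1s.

Bit 0: prefix='1' (no match yet)
Bit 1: prefix='11' -> emit 'l', reset
Bit 2: prefix='0' (no match yet)
Bit 3: prefix='01' -> emit 'e', reset
Bit 4: prefix='0' (no match yet)

Answer: 0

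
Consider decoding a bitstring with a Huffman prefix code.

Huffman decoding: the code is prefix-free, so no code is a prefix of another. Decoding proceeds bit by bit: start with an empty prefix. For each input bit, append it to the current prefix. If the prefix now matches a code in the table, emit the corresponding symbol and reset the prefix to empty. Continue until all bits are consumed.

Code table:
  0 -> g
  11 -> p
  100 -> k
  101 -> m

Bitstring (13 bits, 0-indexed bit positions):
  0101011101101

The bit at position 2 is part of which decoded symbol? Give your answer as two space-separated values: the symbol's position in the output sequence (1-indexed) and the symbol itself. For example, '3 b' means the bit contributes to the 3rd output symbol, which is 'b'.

Bit 0: prefix='0' -> emit 'g', reset
Bit 1: prefix='1' (no match yet)
Bit 2: prefix='10' (no match yet)
Bit 3: prefix='101' -> emit 'm', reset
Bit 4: prefix='0' -> emit 'g', reset
Bit 5: prefix='1' (no match yet)
Bit 6: prefix='11' -> emit 'p', reset

Answer: 2 m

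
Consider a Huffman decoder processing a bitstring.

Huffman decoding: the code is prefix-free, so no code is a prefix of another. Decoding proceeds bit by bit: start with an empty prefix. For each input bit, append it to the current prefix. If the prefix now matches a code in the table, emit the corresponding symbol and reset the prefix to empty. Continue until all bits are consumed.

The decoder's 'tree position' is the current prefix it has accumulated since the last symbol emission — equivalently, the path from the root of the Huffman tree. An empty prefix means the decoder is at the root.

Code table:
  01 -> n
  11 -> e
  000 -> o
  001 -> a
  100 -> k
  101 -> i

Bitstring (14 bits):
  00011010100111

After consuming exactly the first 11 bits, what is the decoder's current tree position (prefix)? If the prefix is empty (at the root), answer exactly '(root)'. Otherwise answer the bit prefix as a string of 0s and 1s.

Answer: 00

Derivation:
Bit 0: prefix='0' (no match yet)
Bit 1: prefix='00' (no match yet)
Bit 2: prefix='000' -> emit 'o', reset
Bit 3: prefix='1' (no match yet)
Bit 4: prefix='11' -> emit 'e', reset
Bit 5: prefix='0' (no match yet)
Bit 6: prefix='01' -> emit 'n', reset
Bit 7: prefix='0' (no match yet)
Bit 8: prefix='01' -> emit 'n', reset
Bit 9: prefix='0' (no match yet)
Bit 10: prefix='00' (no match yet)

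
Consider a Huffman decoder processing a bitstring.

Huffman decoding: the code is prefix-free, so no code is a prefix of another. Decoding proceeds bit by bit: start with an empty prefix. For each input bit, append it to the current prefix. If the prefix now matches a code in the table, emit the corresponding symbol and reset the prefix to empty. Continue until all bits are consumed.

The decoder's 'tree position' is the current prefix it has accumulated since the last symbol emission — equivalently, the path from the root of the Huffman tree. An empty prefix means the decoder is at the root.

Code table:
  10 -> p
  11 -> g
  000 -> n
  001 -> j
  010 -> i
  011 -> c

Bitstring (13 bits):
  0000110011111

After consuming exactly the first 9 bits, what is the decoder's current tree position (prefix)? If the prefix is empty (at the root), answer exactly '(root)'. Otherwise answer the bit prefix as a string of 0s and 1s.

Answer: (root)

Derivation:
Bit 0: prefix='0' (no match yet)
Bit 1: prefix='00' (no match yet)
Bit 2: prefix='000' -> emit 'n', reset
Bit 3: prefix='0' (no match yet)
Bit 4: prefix='01' (no match yet)
Bit 5: prefix='011' -> emit 'c', reset
Bit 6: prefix='0' (no match yet)
Bit 7: prefix='00' (no match yet)
Bit 8: prefix='001' -> emit 'j', reset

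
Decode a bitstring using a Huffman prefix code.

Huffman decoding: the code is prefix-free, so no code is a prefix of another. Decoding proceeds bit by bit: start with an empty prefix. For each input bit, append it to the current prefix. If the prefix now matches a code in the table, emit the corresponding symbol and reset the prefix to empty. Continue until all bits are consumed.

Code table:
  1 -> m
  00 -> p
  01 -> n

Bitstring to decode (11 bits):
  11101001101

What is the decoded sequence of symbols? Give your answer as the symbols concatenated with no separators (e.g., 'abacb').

Bit 0: prefix='1' -> emit 'm', reset
Bit 1: prefix='1' -> emit 'm', reset
Bit 2: prefix='1' -> emit 'm', reset
Bit 3: prefix='0' (no match yet)
Bit 4: prefix='01' -> emit 'n', reset
Bit 5: prefix='0' (no match yet)
Bit 6: prefix='00' -> emit 'p', reset
Bit 7: prefix='1' -> emit 'm', reset
Bit 8: prefix='1' -> emit 'm', reset
Bit 9: prefix='0' (no match yet)
Bit 10: prefix='01' -> emit 'n', reset

Answer: mmmnpmmn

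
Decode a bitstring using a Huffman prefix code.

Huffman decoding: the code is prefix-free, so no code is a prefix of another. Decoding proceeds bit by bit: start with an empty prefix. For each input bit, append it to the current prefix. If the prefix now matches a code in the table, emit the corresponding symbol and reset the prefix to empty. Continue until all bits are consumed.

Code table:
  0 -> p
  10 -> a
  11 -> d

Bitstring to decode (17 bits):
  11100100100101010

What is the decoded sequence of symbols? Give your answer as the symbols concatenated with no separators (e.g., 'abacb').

Answer: dapapapaaa

Derivation:
Bit 0: prefix='1' (no match yet)
Bit 1: prefix='11' -> emit 'd', reset
Bit 2: prefix='1' (no match yet)
Bit 3: prefix='10' -> emit 'a', reset
Bit 4: prefix='0' -> emit 'p', reset
Bit 5: prefix='1' (no match yet)
Bit 6: prefix='10' -> emit 'a', reset
Bit 7: prefix='0' -> emit 'p', reset
Bit 8: prefix='1' (no match yet)
Bit 9: prefix='10' -> emit 'a', reset
Bit 10: prefix='0' -> emit 'p', reset
Bit 11: prefix='1' (no match yet)
Bit 12: prefix='10' -> emit 'a', reset
Bit 13: prefix='1' (no match yet)
Bit 14: prefix='10' -> emit 'a', reset
Bit 15: prefix='1' (no match yet)
Bit 16: prefix='10' -> emit 'a', reset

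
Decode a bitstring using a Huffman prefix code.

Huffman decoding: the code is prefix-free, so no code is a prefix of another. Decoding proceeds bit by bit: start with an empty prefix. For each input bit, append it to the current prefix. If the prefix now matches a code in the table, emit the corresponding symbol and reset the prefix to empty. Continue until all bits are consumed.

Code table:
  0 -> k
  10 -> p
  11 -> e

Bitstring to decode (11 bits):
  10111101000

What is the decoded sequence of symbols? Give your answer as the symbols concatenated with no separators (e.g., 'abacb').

Answer: peekpkk

Derivation:
Bit 0: prefix='1' (no match yet)
Bit 1: prefix='10' -> emit 'p', reset
Bit 2: prefix='1' (no match yet)
Bit 3: prefix='11' -> emit 'e', reset
Bit 4: prefix='1' (no match yet)
Bit 5: prefix='11' -> emit 'e', reset
Bit 6: prefix='0' -> emit 'k', reset
Bit 7: prefix='1' (no match yet)
Bit 8: prefix='10' -> emit 'p', reset
Bit 9: prefix='0' -> emit 'k', reset
Bit 10: prefix='0' -> emit 'k', reset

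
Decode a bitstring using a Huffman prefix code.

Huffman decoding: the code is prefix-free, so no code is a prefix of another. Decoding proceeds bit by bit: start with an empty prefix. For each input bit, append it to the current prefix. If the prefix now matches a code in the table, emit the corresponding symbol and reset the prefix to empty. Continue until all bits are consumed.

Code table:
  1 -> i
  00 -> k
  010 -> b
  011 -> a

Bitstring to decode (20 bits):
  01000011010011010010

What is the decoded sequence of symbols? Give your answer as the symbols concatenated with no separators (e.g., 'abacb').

Bit 0: prefix='0' (no match yet)
Bit 1: prefix='01' (no match yet)
Bit 2: prefix='010' -> emit 'b', reset
Bit 3: prefix='0' (no match yet)
Bit 4: prefix='00' -> emit 'k', reset
Bit 5: prefix='0' (no match yet)
Bit 6: prefix='01' (no match yet)
Bit 7: prefix='011' -> emit 'a', reset
Bit 8: prefix='0' (no match yet)
Bit 9: prefix='01' (no match yet)
Bit 10: prefix='010' -> emit 'b', reset
Bit 11: prefix='0' (no match yet)
Bit 12: prefix='01' (no match yet)
Bit 13: prefix='011' -> emit 'a', reset
Bit 14: prefix='0' (no match yet)
Bit 15: prefix='01' (no match yet)
Bit 16: prefix='010' -> emit 'b', reset
Bit 17: prefix='0' (no match yet)
Bit 18: prefix='01' (no match yet)
Bit 19: prefix='010' -> emit 'b', reset

Answer: bkababb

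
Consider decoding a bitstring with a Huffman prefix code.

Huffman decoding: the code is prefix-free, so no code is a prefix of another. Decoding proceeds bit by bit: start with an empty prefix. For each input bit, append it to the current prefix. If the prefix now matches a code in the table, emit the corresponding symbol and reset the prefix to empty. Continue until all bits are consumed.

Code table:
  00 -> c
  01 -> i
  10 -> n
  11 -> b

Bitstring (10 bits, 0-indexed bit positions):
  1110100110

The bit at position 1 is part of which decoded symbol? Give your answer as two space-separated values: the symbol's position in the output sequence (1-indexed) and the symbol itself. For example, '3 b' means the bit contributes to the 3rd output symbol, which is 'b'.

Bit 0: prefix='1' (no match yet)
Bit 1: prefix='11' -> emit 'b', reset
Bit 2: prefix='1' (no match yet)
Bit 3: prefix='10' -> emit 'n', reset
Bit 4: prefix='1' (no match yet)
Bit 5: prefix='10' -> emit 'n', reset

Answer: 1 b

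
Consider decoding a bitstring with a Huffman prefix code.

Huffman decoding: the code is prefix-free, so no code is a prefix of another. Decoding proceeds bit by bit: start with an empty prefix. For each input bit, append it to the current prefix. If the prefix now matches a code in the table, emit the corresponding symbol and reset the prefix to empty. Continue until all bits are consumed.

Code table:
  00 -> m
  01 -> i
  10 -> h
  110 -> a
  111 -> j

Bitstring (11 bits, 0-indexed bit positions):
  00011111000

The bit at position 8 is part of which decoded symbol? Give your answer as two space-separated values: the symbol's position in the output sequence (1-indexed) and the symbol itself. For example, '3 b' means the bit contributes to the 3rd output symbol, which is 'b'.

Bit 0: prefix='0' (no match yet)
Bit 1: prefix='00' -> emit 'm', reset
Bit 2: prefix='0' (no match yet)
Bit 3: prefix='01' -> emit 'i', reset
Bit 4: prefix='1' (no match yet)
Bit 5: prefix='11' (no match yet)
Bit 6: prefix='111' -> emit 'j', reset
Bit 7: prefix='1' (no match yet)
Bit 8: prefix='10' -> emit 'h', reset
Bit 9: prefix='0' (no match yet)
Bit 10: prefix='00' -> emit 'm', reset

Answer: 4 h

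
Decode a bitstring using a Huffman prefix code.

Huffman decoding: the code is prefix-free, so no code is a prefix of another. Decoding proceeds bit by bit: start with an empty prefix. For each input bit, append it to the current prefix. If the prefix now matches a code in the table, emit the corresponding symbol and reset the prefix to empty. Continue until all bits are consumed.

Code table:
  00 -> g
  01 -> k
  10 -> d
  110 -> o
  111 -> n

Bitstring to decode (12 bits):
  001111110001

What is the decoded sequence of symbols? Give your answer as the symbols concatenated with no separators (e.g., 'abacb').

Answer: gnngk

Derivation:
Bit 0: prefix='0' (no match yet)
Bit 1: prefix='00' -> emit 'g', reset
Bit 2: prefix='1' (no match yet)
Bit 3: prefix='11' (no match yet)
Bit 4: prefix='111' -> emit 'n', reset
Bit 5: prefix='1' (no match yet)
Bit 6: prefix='11' (no match yet)
Bit 7: prefix='111' -> emit 'n', reset
Bit 8: prefix='0' (no match yet)
Bit 9: prefix='00' -> emit 'g', reset
Bit 10: prefix='0' (no match yet)
Bit 11: prefix='01' -> emit 'k', reset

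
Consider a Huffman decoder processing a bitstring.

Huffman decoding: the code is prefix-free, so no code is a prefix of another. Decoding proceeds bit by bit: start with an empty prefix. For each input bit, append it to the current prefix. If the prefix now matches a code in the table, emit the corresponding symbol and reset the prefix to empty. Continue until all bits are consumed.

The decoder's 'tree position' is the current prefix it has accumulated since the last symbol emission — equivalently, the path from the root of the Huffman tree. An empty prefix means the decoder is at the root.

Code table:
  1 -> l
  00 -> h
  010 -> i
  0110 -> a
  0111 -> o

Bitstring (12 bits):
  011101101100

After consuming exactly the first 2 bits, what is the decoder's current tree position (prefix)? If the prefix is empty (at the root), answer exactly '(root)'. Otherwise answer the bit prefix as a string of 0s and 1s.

Answer: 01

Derivation:
Bit 0: prefix='0' (no match yet)
Bit 1: prefix='01' (no match yet)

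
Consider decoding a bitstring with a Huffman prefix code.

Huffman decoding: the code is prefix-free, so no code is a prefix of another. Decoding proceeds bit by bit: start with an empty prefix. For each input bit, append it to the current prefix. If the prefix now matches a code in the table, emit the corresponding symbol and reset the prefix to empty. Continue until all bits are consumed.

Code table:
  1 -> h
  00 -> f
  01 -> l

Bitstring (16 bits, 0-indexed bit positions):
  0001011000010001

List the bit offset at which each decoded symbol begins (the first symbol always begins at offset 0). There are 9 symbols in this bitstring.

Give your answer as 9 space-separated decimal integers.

Answer: 0 2 4 6 7 9 11 12 14

Derivation:
Bit 0: prefix='0' (no match yet)
Bit 1: prefix='00' -> emit 'f', reset
Bit 2: prefix='0' (no match yet)
Bit 3: prefix='01' -> emit 'l', reset
Bit 4: prefix='0' (no match yet)
Bit 5: prefix='01' -> emit 'l', reset
Bit 6: prefix='1' -> emit 'h', reset
Bit 7: prefix='0' (no match yet)
Bit 8: prefix='00' -> emit 'f', reset
Bit 9: prefix='0' (no match yet)
Bit 10: prefix='00' -> emit 'f', reset
Bit 11: prefix='1' -> emit 'h', reset
Bit 12: prefix='0' (no match yet)
Bit 13: prefix='00' -> emit 'f', reset
Bit 14: prefix='0' (no match yet)
Bit 15: prefix='01' -> emit 'l', reset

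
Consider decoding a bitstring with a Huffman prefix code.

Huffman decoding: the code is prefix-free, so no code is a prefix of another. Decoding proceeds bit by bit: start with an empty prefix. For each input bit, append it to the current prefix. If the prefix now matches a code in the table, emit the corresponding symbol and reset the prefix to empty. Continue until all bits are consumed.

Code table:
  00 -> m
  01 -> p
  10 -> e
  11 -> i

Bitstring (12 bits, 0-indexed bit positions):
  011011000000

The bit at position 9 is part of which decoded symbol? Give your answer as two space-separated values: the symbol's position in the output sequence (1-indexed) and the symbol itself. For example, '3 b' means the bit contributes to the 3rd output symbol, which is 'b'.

Answer: 5 m

Derivation:
Bit 0: prefix='0' (no match yet)
Bit 1: prefix='01' -> emit 'p', reset
Bit 2: prefix='1' (no match yet)
Bit 3: prefix='10' -> emit 'e', reset
Bit 4: prefix='1' (no match yet)
Bit 5: prefix='11' -> emit 'i', reset
Bit 6: prefix='0' (no match yet)
Bit 7: prefix='00' -> emit 'm', reset
Bit 8: prefix='0' (no match yet)
Bit 9: prefix='00' -> emit 'm', reset
Bit 10: prefix='0' (no match yet)
Bit 11: prefix='00' -> emit 'm', reset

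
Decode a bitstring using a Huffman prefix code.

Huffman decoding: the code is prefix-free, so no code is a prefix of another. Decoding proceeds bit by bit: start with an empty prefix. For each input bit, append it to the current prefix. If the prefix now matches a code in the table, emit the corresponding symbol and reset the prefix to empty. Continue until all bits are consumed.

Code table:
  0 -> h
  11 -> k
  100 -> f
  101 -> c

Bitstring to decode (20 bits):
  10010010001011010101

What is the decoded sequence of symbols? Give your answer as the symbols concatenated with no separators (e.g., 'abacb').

Bit 0: prefix='1' (no match yet)
Bit 1: prefix='10' (no match yet)
Bit 2: prefix='100' -> emit 'f', reset
Bit 3: prefix='1' (no match yet)
Bit 4: prefix='10' (no match yet)
Bit 5: prefix='100' -> emit 'f', reset
Bit 6: prefix='1' (no match yet)
Bit 7: prefix='10' (no match yet)
Bit 8: prefix='100' -> emit 'f', reset
Bit 9: prefix='0' -> emit 'h', reset
Bit 10: prefix='1' (no match yet)
Bit 11: prefix='10' (no match yet)
Bit 12: prefix='101' -> emit 'c', reset
Bit 13: prefix='1' (no match yet)
Bit 14: prefix='10' (no match yet)
Bit 15: prefix='101' -> emit 'c', reset
Bit 16: prefix='0' -> emit 'h', reset
Bit 17: prefix='1' (no match yet)
Bit 18: prefix='10' (no match yet)
Bit 19: prefix='101' -> emit 'c', reset

Answer: fffhcchc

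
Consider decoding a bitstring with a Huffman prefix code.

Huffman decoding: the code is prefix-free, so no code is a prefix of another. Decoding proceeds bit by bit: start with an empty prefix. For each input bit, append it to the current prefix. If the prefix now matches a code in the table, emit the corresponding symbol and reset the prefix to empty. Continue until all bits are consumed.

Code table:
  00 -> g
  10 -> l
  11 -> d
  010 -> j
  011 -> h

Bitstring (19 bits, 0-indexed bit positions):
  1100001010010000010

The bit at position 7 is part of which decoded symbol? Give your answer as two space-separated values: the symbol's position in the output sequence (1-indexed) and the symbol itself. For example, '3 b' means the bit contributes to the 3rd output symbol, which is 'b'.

Bit 0: prefix='1' (no match yet)
Bit 1: prefix='11' -> emit 'd', reset
Bit 2: prefix='0' (no match yet)
Bit 3: prefix='00' -> emit 'g', reset
Bit 4: prefix='0' (no match yet)
Bit 5: prefix='00' -> emit 'g', reset
Bit 6: prefix='1' (no match yet)
Bit 7: prefix='10' -> emit 'l', reset
Bit 8: prefix='1' (no match yet)
Bit 9: prefix='10' -> emit 'l', reset
Bit 10: prefix='0' (no match yet)
Bit 11: prefix='01' (no match yet)

Answer: 4 l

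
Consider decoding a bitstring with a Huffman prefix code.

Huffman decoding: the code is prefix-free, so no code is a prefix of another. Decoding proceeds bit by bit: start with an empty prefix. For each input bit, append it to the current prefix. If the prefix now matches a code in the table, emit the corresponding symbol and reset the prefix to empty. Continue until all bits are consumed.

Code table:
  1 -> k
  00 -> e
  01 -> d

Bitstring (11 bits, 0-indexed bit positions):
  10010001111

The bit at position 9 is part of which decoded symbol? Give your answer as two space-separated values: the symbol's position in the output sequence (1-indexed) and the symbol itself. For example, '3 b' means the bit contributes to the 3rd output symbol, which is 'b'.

Bit 0: prefix='1' -> emit 'k', reset
Bit 1: prefix='0' (no match yet)
Bit 2: prefix='00' -> emit 'e', reset
Bit 3: prefix='1' -> emit 'k', reset
Bit 4: prefix='0' (no match yet)
Bit 5: prefix='00' -> emit 'e', reset
Bit 6: prefix='0' (no match yet)
Bit 7: prefix='01' -> emit 'd', reset
Bit 8: prefix='1' -> emit 'k', reset
Bit 9: prefix='1' -> emit 'k', reset
Bit 10: prefix='1' -> emit 'k', reset

Answer: 7 k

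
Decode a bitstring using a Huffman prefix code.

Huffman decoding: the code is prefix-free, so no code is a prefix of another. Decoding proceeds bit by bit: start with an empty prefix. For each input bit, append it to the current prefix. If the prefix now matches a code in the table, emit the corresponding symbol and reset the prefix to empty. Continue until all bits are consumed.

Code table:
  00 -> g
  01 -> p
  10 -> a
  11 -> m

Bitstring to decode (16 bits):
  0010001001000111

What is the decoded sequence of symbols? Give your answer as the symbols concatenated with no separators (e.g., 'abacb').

Bit 0: prefix='0' (no match yet)
Bit 1: prefix='00' -> emit 'g', reset
Bit 2: prefix='1' (no match yet)
Bit 3: prefix='10' -> emit 'a', reset
Bit 4: prefix='0' (no match yet)
Bit 5: prefix='00' -> emit 'g', reset
Bit 6: prefix='1' (no match yet)
Bit 7: prefix='10' -> emit 'a', reset
Bit 8: prefix='0' (no match yet)
Bit 9: prefix='01' -> emit 'p', reset
Bit 10: prefix='0' (no match yet)
Bit 11: prefix='00' -> emit 'g', reset
Bit 12: prefix='0' (no match yet)
Bit 13: prefix='01' -> emit 'p', reset
Bit 14: prefix='1' (no match yet)
Bit 15: prefix='11' -> emit 'm', reset

Answer: gagapgpm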